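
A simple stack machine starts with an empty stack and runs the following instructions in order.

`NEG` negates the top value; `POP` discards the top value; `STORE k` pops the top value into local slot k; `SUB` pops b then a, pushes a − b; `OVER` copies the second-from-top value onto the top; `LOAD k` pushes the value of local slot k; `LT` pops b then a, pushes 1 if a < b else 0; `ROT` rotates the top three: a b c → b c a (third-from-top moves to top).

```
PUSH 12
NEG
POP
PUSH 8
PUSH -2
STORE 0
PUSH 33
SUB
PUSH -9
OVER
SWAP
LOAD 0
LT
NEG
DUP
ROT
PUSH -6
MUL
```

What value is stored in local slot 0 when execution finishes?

PUSH 12 -> 12
NEG     -> -12
POP     -> (empty)
PUSH 8  -> 8
PUSH -2 -> 8 -2
STORE 0 -> 8
PUSH 33 -> 8 33
SUB     -> -25
PUSH -9 -> -25 -9
OVER    -> -25 -9 -25
SWAP    -> -25 -25 -9
LOAD 0  -> -25 -25 -9 -2
LT      -> -25 -25 1
NEG     -> -25 -25 -1
DUP     -> -25 -25 -1 -1
ROT     -> -25 -1 -1 -25
PUSH -6 -> -25 -1 -1 -25 -6
MUL     -> -25 -1 -1 150

-2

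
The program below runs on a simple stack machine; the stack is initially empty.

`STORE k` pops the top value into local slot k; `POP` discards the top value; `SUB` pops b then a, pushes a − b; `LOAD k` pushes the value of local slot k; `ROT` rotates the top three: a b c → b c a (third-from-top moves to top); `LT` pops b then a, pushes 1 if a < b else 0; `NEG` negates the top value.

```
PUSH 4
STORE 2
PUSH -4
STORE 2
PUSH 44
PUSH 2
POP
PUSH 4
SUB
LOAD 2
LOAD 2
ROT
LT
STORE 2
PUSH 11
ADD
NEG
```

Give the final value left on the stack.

PUSH 4  → [4]
STORE 2 → []
PUSH -4 → [-4]
STORE 2 → []
PUSH 44 → [44]
PUSH 2  → [44, 2]
POP     → [44]
PUSH 4  → [44, 4]
SUB     → [40]
LOAD 2  → [40, -4]
LOAD 2  → [40, -4, -4]
ROT     → [-4, -4, 40]
LT      → [-4, 1]
STORE 2 → [-4]
PUSH 11 → [-4, 11]
ADD     → [7]
NEG     → [-7]

-7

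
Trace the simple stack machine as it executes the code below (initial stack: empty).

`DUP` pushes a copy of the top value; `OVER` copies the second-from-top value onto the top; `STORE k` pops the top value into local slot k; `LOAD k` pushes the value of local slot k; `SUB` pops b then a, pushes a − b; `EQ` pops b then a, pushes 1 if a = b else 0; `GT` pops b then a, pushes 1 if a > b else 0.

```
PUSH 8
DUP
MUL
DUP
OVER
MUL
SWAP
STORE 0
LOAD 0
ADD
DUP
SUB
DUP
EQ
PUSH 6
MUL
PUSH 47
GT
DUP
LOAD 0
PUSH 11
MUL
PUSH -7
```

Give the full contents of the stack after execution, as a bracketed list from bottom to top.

[0, 0, 704, -7]

PUSH 8  : 8
DUP     : 8 8
MUL     : 64
DUP     : 64 64
OVER    : 64 64 64
MUL     : 64 4096
SWAP    : 4096 64
STORE 0 : 4096
LOAD 0  : 4096 64
ADD     : 4160
DUP     : 4160 4160
SUB     : 0
DUP     : 0 0
EQ      : 1
PUSH 6  : 1 6
MUL     : 6
PUSH 47 : 6 47
GT      : 0
DUP     : 0 0
LOAD 0  : 0 0 64
PUSH 11 : 0 0 64 11
MUL     : 0 0 704
PUSH -7 : 0 0 704 -7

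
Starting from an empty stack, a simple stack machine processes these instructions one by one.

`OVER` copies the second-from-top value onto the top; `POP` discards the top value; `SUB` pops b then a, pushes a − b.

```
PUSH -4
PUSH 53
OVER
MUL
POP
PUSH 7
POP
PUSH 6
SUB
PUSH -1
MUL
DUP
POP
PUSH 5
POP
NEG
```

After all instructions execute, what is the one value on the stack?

-10

PUSH -4 : -4
PUSH 53 : -4 53
OVER    : -4 53 -4
MUL     : -4 -212
POP     : -4
PUSH 7  : -4 7
POP     : -4
PUSH 6  : -4 6
SUB     : -10
PUSH -1 : -10 -1
MUL     : 10
DUP     : 10 10
POP     : 10
PUSH 5  : 10 5
POP     : 10
NEG     : -10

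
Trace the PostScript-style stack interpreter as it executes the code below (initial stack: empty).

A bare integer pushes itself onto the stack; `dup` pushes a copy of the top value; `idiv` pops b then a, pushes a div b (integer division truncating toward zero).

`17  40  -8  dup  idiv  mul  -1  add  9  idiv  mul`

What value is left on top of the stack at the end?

68

17   → 17
40   → 17 40
-8   → 17 40 -8
dup  → 17 40 -8 -8
idiv → 17 40 1
mul  → 17 40
-1   → 17 40 -1
add  → 17 39
9    → 17 39 9
idiv → 17 4
mul  → 68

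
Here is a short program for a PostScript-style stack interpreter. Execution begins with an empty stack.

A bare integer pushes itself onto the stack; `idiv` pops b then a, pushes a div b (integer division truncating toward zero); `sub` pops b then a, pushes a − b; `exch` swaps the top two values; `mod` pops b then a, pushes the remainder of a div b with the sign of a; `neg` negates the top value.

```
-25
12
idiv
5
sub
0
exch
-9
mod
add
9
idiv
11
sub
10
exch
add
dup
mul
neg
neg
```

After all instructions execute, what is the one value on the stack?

-25   -25
12    -25 12
idiv  -2
5     -2 5
sub   -7
0     -7 0
exch  0 -7
-9    0 -7 -9
mod   0 -7
add   -7
9     -7 9
idiv  0
11    0 11
sub   -11
10    -11 10
exch  10 -11
add   -1
dup   -1 -1
mul   1
neg   -1
neg   1

1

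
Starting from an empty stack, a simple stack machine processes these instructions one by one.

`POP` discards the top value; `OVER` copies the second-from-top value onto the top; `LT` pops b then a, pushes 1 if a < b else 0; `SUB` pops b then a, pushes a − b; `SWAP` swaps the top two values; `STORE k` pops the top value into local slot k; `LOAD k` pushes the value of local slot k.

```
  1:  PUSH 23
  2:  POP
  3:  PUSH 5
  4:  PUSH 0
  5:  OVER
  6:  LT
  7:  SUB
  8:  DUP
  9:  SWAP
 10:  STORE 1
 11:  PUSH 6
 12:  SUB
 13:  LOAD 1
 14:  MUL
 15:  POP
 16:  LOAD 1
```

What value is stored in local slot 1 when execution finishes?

4

PUSH 23 -> 23
POP     -> (empty)
PUSH 5  -> 5
PUSH 0  -> 5 0
OVER    -> 5 0 5
LT      -> 5 1
SUB     -> 4
DUP     -> 4 4
SWAP    -> 4 4
STORE 1 -> 4
PUSH 6  -> 4 6
SUB     -> -2
LOAD 1  -> -2 4
MUL     -> -8
POP     -> (empty)
LOAD 1  -> 4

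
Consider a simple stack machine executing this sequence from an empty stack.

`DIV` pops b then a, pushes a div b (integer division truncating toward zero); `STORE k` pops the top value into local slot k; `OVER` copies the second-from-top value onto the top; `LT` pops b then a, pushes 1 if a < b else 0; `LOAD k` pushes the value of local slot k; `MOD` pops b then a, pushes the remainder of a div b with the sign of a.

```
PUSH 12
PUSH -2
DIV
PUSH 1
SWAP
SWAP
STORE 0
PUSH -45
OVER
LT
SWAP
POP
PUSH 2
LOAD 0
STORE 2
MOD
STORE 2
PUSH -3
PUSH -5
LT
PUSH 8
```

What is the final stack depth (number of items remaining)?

PUSH 12  -> 12
PUSH -2  -> 12 -2
DIV      -> -6
PUSH 1   -> -6 1
SWAP     -> 1 -6
SWAP     -> -6 1
STORE 0  -> -6
PUSH -45 -> -6 -45
OVER     -> -6 -45 -6
LT       -> -6 1
SWAP     -> 1 -6
POP      -> 1
PUSH 2   -> 1 2
LOAD 0   -> 1 2 1
STORE 2  -> 1 2
MOD      -> 1
STORE 2  -> (empty)
PUSH -3  -> -3
PUSH -5  -> -3 -5
LT       -> 0
PUSH 8   -> 0 8

2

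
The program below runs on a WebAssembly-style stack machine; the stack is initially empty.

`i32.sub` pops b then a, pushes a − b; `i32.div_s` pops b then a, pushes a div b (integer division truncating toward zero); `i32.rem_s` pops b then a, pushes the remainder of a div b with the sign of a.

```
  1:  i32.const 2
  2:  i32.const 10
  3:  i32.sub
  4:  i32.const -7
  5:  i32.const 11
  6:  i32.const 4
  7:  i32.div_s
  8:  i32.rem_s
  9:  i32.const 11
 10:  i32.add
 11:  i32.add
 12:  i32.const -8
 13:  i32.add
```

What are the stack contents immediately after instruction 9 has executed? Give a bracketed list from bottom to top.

i32.const 2  -> [2]
i32.const 10 -> [2, 10]
i32.sub      -> [-8]
i32.const -7 -> [-8, -7]
i32.const 11 -> [-8, -7, 11]
i32.const 4  -> [-8, -7, 11, 4]
i32.div_s    -> [-8, -7, 2]
i32.rem_s    -> [-8, -1]
i32.const 11 -> [-8, -1, 11]

[-8, -1, 11]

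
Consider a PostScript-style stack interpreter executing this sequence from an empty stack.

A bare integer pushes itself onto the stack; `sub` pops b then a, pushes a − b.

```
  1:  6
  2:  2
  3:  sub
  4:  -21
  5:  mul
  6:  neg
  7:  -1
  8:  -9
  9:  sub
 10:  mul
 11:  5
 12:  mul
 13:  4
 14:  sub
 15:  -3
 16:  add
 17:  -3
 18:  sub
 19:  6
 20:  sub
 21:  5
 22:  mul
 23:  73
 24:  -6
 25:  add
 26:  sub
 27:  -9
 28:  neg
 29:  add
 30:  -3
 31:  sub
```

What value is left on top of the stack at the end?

6   → [6]
2   → [6, 2]
sub → [4]
-21 → [4, -21]
mul → [-84]
neg → [84]
-1  → [84, -1]
-9  → [84, -1, -9]
sub → [84, 8]
mul → [672]
5   → [672, 5]
mul → [3360]
4   → [3360, 4]
sub → [3356]
-3  → [3356, -3]
add → [3353]
-3  → [3353, -3]
sub → [3356]
6   → [3356, 6]
sub → [3350]
5   → [3350, 5]
mul → [16750]
73  → [16750, 73]
-6  → [16750, 73, -6]
add → [16750, 67]
sub → [16683]
-9  → [16683, -9]
neg → [16683, 9]
add → [16692]
-3  → [16692, -3]
sub → [16695]

16695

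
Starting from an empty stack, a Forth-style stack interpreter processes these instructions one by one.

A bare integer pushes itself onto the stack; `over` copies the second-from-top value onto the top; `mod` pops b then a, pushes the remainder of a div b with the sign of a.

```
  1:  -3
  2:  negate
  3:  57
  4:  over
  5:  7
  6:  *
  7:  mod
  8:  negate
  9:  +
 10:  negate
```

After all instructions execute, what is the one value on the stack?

12

-3      -3
negate  3
57      3 57
over    3 57 3
7       3 57 3 7
*       3 57 21
mod     3 15
negate  3 -15
+       -12
negate  12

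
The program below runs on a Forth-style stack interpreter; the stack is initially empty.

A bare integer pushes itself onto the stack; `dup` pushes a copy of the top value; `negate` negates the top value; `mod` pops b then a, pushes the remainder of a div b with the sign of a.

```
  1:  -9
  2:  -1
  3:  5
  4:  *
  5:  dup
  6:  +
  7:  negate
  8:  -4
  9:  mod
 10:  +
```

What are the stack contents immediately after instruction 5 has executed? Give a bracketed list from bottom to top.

[-9, -5, -5]

-9  : [-9]
-1  : [-9, -1]
5   : [-9, -1, 5]
*   : [-9, -5]
dup : [-9, -5, -5]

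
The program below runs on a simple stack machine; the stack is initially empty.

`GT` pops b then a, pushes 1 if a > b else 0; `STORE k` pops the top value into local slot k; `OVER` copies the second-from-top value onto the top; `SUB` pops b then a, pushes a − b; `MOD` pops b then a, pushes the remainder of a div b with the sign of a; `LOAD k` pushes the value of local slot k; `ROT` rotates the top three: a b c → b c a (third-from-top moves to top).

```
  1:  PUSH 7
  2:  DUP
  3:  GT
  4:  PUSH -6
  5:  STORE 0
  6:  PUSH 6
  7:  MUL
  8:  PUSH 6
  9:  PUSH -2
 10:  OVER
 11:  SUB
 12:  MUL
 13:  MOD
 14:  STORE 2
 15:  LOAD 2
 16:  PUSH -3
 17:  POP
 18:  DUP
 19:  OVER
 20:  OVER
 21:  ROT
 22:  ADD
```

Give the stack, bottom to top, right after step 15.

[0]

PUSH 7   7
DUP      7 7
GT       0
PUSH -6  0 -6
STORE 0  0
PUSH 6   0 6
MUL      0
PUSH 6   0 6
PUSH -2  0 6 -2
OVER     0 6 -2 6
SUB      0 6 -8
MUL      0 -48
MOD      0
STORE 2  (empty)
LOAD 2   0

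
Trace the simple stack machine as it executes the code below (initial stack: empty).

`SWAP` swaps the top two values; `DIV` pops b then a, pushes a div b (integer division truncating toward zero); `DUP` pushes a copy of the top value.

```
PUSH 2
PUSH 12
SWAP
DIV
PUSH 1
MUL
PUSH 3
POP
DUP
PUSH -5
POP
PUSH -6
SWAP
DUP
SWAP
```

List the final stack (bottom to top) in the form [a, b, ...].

PUSH 2  → [2]
PUSH 12 → [2, 12]
SWAP    → [12, 2]
DIV     → [6]
PUSH 1  → [6, 1]
MUL     → [6]
PUSH 3  → [6, 3]
POP     → [6]
DUP     → [6, 6]
PUSH -5 → [6, 6, -5]
POP     → [6, 6]
PUSH -6 → [6, 6, -6]
SWAP    → [6, -6, 6]
DUP     → [6, -6, 6, 6]
SWAP    → [6, -6, 6, 6]

[6, -6, 6, 6]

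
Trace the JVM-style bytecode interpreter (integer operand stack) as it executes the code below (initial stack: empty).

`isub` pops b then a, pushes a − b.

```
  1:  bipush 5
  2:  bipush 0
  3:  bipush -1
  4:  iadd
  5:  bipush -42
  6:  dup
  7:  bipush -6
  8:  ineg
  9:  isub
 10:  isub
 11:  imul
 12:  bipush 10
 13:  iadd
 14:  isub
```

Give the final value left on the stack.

1

bipush 5    5
bipush 0    5 0
bipush -1   5 0 -1
iadd        5 -1
bipush -42  5 -1 -42
dup         5 -1 -42 -42
bipush -6   5 -1 -42 -42 -6
ineg        5 -1 -42 -42 6
isub        5 -1 -42 -48
isub        5 -1 6
imul        5 -6
bipush 10   5 -6 10
iadd        5 4
isub        1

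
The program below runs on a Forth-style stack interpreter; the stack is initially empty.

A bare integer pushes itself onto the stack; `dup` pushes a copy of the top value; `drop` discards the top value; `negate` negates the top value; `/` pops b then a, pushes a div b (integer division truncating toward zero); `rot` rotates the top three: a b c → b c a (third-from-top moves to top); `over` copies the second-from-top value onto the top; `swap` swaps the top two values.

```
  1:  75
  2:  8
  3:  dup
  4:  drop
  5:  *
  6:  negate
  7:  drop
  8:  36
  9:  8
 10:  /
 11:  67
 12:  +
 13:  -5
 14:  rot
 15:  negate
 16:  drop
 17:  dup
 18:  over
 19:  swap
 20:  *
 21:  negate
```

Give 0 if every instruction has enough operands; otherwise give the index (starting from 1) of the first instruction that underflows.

75     -> 75
8      -> 75 8
dup    -> 75 8 8
drop   -> 75 8
*      -> 600
negate -> -600
drop   -> (empty)
36     -> 36
8      -> 36 8
/      -> 4
67     -> 4 67
+      -> 71
-5     -> 71 -5
rot  — needs 3 operands, stack has 2 → underflow

14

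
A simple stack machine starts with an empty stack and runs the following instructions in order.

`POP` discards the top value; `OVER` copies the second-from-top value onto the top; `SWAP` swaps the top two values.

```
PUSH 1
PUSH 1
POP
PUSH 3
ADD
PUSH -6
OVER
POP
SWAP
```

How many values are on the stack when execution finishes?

2

PUSH 1  : [1]
PUSH 1  : [1, 1]
POP     : [1]
PUSH 3  : [1, 3]
ADD     : [4]
PUSH -6 : [4, -6]
OVER    : [4, -6, 4]
POP     : [4, -6]
SWAP    : [-6, 4]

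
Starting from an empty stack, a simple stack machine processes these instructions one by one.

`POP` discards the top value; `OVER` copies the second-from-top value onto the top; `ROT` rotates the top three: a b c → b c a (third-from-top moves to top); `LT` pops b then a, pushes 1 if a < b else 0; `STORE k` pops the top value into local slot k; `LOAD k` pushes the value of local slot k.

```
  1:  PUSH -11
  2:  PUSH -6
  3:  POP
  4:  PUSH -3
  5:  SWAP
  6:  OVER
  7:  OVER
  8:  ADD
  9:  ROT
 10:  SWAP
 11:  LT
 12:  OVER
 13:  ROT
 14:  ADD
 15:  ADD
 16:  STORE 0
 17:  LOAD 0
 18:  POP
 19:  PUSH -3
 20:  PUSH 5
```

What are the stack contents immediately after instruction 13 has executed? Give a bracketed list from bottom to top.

[0, -11, -11]

PUSH -11 → [-11]
PUSH -6  → [-11, -6]
POP      → [-11]
PUSH -3  → [-11, -3]
SWAP     → [-3, -11]
OVER     → [-3, -11, -3]
OVER     → [-3, -11, -3, -11]
ADD      → [-3, -11, -14]
ROT      → [-11, -14, -3]
SWAP     → [-11, -3, -14]
LT       → [-11, 0]
OVER     → [-11, 0, -11]
ROT      → [0, -11, -11]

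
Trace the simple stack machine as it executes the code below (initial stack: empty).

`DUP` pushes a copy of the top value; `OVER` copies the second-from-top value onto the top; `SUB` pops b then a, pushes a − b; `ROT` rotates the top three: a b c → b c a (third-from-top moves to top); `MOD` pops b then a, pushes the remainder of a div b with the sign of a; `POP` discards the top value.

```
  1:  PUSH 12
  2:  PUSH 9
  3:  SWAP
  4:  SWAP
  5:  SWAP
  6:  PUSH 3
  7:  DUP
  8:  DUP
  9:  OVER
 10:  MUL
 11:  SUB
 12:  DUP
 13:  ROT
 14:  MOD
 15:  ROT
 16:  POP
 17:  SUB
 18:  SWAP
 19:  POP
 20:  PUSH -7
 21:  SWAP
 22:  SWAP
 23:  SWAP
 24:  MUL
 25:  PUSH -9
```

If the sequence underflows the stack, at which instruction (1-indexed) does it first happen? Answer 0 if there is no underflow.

0

PUSH 12  12
PUSH 9   12 9
SWAP     9 12
SWAP     12 9
SWAP     9 12
PUSH 3   9 12 3
DUP      9 12 3 3
DUP      9 12 3 3 3
OVER     9 12 3 3 3 3
MUL      9 12 3 3 9
SUB      9 12 3 -6
DUP      9 12 3 -6 -6
ROT      9 12 -6 -6 3
MOD      9 12 -6 0
ROT      9 -6 0 12
POP      9 -6 0
SUB      9 -6
SWAP     -6 9
POP      -6
PUSH -7  -6 -7
SWAP     -7 -6
SWAP     -6 -7
SWAP     -7 -6
MUL      42
PUSH -9  42 -9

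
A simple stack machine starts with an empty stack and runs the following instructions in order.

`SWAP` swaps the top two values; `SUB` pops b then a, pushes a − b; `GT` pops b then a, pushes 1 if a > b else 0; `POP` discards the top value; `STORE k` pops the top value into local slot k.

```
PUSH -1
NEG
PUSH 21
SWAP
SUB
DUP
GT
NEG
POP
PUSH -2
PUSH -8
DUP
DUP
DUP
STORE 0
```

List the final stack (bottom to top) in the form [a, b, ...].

[-2, -8, -8, -8]

PUSH -1 : -1
NEG     : 1
PUSH 21 : 1 21
SWAP    : 21 1
SUB     : 20
DUP     : 20 20
GT      : 0
NEG     : 0
POP     : (empty)
PUSH -2 : -2
PUSH -8 : -2 -8
DUP     : -2 -8 -8
DUP     : -2 -8 -8 -8
DUP     : -2 -8 -8 -8 -8
STORE 0 : -2 -8 -8 -8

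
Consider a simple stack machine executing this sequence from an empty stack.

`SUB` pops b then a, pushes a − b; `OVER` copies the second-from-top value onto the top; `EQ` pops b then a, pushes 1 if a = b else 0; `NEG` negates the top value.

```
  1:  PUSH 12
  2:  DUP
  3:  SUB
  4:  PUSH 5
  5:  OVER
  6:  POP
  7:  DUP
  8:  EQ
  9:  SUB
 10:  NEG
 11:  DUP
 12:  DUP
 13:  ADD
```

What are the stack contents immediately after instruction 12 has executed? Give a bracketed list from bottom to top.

[1, 1, 1]

PUSH 12 : [12]
DUP     : [12, 12]
SUB     : [0]
PUSH 5  : [0, 5]
OVER    : [0, 5, 0]
POP     : [0, 5]
DUP     : [0, 5, 5]
EQ      : [0, 1]
SUB     : [-1]
NEG     : [1]
DUP     : [1, 1]
DUP     : [1, 1, 1]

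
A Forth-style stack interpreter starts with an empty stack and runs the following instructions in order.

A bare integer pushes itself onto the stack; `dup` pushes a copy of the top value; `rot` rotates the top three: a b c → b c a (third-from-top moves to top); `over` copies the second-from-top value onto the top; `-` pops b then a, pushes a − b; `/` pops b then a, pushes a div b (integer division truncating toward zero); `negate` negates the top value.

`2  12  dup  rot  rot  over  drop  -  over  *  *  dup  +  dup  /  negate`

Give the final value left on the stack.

2      : 2
12     : 2 12
dup    : 2 12 12
rot    : 12 12 2
rot    : 12 2 12
over   : 12 2 12 2
drop   : 12 2 12
-      : 12 -10
over   : 12 -10 12
*      : 12 -120
*      : -1440
dup    : -1440 -1440
+      : -2880
dup    : -2880 -2880
/      : 1
negate : -1

-1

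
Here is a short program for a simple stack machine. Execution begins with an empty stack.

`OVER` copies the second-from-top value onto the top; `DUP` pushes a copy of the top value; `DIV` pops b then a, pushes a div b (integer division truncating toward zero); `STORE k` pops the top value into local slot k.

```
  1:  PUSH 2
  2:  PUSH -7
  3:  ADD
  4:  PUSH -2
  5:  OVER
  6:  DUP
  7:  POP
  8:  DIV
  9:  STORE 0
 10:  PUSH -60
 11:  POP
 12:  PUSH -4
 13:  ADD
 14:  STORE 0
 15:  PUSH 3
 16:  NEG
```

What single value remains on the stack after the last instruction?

PUSH 2   → [2]
PUSH -7  → [2, -7]
ADD      → [-5]
PUSH -2  → [-5, -2]
OVER     → [-5, -2, -5]
DUP      → [-5, -2, -5, -5]
POP      → [-5, -2, -5]
DIV      → [-5, 0]
STORE 0  → [-5]
PUSH -60 → [-5, -60]
POP      → [-5]
PUSH -4  → [-5, -4]
ADD      → [-9]
STORE 0  → []
PUSH 3   → [3]
NEG      → [-3]

-3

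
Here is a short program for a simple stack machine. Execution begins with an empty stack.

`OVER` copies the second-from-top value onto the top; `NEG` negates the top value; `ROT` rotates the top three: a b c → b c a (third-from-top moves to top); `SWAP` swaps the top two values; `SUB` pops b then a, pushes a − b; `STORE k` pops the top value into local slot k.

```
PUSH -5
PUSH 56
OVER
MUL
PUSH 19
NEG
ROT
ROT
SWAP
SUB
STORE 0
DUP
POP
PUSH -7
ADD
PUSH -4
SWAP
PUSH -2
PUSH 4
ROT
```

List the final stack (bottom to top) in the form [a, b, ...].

[-4, -2, 4, -26]

PUSH -5 -> [-5]
PUSH 56 -> [-5, 56]
OVER    -> [-5, 56, -5]
MUL     -> [-5, -280]
PUSH 19 -> [-5, -280, 19]
NEG     -> [-5, -280, -19]
ROT     -> [-280, -19, -5]
ROT     -> [-19, -5, -280]
SWAP    -> [-19, -280, -5]
SUB     -> [-19, -275]
STORE 0 -> [-19]
DUP     -> [-19, -19]
POP     -> [-19]
PUSH -7 -> [-19, -7]
ADD     -> [-26]
PUSH -4 -> [-26, -4]
SWAP    -> [-4, -26]
PUSH -2 -> [-4, -26, -2]
PUSH 4  -> [-4, -26, -2, 4]
ROT     -> [-4, -2, 4, -26]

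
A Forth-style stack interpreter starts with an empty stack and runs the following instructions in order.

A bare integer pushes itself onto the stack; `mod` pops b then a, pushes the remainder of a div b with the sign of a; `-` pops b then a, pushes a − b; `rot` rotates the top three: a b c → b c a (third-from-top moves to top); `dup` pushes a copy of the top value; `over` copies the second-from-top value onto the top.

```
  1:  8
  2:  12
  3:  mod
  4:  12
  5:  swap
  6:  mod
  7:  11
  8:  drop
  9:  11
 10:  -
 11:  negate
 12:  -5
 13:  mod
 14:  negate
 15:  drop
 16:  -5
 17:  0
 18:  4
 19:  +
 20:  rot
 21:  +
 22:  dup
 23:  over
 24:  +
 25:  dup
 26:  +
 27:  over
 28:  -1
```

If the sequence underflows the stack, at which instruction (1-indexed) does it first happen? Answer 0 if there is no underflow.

20

8      -> [8]
12     -> [8, 12]
mod    -> [8]
12     -> [8, 12]
swap   -> [12, 8]
mod    -> [4]
11     -> [4, 11]
drop   -> [4]
11     -> [4, 11]
-      -> [-7]
negate -> [7]
-5     -> [7, -5]
mod    -> [2]
negate -> [-2]
drop   -> []
-5     -> [-5]
0      -> [-5, 0]
4      -> [-5, 0, 4]
+      -> [-5, 4]
rot  — needs 3 operands, stack has 2 → underflow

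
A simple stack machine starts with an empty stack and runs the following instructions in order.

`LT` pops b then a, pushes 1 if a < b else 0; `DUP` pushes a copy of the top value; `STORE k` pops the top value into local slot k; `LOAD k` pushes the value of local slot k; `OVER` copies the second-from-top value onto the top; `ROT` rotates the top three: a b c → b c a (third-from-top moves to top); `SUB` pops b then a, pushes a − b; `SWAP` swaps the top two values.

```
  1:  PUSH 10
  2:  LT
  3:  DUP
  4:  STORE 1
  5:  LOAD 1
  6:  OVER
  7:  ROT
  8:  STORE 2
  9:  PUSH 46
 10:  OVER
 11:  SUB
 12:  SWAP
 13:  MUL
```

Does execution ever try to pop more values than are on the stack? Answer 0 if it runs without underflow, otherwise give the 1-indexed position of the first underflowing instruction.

2

PUSH 10  [10]
LT  — needs 2 operands, stack has 1 → underflow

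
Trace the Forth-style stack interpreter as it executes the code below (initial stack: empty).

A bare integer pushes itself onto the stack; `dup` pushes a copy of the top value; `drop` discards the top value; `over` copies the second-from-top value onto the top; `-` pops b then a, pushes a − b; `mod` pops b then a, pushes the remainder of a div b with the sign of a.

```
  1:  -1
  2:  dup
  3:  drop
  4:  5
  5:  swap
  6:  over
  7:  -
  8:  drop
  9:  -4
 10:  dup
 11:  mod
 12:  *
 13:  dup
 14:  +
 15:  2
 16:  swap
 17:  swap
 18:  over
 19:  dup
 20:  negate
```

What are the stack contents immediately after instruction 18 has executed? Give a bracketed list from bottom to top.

-1   -> -1
dup  -> -1 -1
drop -> -1
5    -> -1 5
swap -> 5 -1
over -> 5 -1 5
-    -> 5 -6
drop -> 5
-4   -> 5 -4
dup  -> 5 -4 -4
mod  -> 5 0
*    -> 0
dup  -> 0 0
+    -> 0
2    -> 0 2
swap -> 2 0
swap -> 0 2
over -> 0 2 0

[0, 2, 0]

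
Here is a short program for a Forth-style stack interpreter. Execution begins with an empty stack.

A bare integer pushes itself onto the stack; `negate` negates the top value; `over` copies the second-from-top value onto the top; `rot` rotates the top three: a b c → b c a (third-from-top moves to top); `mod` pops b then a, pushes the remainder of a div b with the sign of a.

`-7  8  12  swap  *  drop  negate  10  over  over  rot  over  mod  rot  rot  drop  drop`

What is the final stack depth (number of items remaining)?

2

-7     → -7
8      → -7 8
12     → -7 8 12
swap   → -7 12 8
*      → -7 96
drop   → -7
negate → 7
10     → 7 10
over   → 7 10 7
over   → 7 10 7 10
rot    → 7 7 10 10
over   → 7 7 10 10 10
mod    → 7 7 10 0
rot    → 7 10 0 7
rot    → 7 0 7 10
drop   → 7 0 7
drop   → 7 0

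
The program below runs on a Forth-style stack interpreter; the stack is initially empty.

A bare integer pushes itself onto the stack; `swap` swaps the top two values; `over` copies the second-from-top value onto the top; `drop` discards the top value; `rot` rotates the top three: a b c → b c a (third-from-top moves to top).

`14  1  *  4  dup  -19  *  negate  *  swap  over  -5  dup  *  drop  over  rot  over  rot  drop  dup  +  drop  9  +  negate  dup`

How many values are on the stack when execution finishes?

14     → [14]
1      → [14, 1]
*      → [14]
4      → [14, 4]
dup    → [14, 4, 4]
-19    → [14, 4, 4, -19]
*      → [14, 4, -76]
negate → [14, 4, 76]
*      → [14, 304]
swap   → [304, 14]
over   → [304, 14, 304]
-5     → [304, 14, 304, -5]
dup    → [304, 14, 304, -5, -5]
*      → [304, 14, 304, 25]
drop   → [304, 14, 304]
over   → [304, 14, 304, 14]
rot    → [304, 304, 14, 14]
over   → [304, 304, 14, 14, 14]
rot    → [304, 304, 14, 14, 14]
drop   → [304, 304, 14, 14]
dup    → [304, 304, 14, 14, 14]
+      → [304, 304, 14, 28]
drop   → [304, 304, 14]
9      → [304, 304, 14, 9]
+      → [304, 304, 23]
negate → [304, 304, -23]
dup    → [304, 304, -23, -23]

4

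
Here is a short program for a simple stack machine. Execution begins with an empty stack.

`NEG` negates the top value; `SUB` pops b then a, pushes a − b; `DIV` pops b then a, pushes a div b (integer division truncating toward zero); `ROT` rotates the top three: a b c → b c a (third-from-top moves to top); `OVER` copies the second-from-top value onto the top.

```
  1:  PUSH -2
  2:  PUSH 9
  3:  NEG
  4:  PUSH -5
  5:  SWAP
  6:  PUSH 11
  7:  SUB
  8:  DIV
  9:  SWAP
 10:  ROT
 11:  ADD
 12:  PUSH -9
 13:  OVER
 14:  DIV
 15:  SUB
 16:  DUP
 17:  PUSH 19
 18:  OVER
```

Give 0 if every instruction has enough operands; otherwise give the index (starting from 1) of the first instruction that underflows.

PUSH -2 -> -2
PUSH 9  -> -2 9
NEG     -> -2 -9
PUSH -5 -> -2 -9 -5
SWAP    -> -2 -5 -9
PUSH 11 -> -2 -5 -9 11
SUB     -> -2 -5 -20
DIV     -> -2 0
SWAP    -> 0 -2
ROT  — needs 3 operands, stack has 2 → underflow

10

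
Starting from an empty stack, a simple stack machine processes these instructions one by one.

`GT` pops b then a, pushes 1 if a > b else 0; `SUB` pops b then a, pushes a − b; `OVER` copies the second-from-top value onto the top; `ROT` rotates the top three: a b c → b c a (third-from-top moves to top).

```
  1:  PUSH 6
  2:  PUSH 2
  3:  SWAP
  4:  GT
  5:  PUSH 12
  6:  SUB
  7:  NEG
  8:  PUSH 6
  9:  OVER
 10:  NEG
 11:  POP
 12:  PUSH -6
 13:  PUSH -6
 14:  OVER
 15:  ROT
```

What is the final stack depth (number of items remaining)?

5

PUSH 6  : [6]
PUSH 2  : [6, 2]
SWAP    : [2, 6]
GT      : [0]
PUSH 12 : [0, 12]
SUB     : [-12]
NEG     : [12]
PUSH 6  : [12, 6]
OVER    : [12, 6, 12]
NEG     : [12, 6, -12]
POP     : [12, 6]
PUSH -6 : [12, 6, -6]
PUSH -6 : [12, 6, -6, -6]
OVER    : [12, 6, -6, -6, -6]
ROT     : [12, 6, -6, -6, -6]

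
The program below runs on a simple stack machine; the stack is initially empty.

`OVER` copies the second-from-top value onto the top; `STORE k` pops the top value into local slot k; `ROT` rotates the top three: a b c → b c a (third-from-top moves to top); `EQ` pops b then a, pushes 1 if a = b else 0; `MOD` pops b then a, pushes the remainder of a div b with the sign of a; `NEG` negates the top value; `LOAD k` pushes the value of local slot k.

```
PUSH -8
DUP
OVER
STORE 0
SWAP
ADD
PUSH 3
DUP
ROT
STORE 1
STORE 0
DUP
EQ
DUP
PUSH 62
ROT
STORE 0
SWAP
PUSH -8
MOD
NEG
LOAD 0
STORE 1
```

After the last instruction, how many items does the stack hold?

2

PUSH -8 : -8
DUP     : -8 -8
OVER    : -8 -8 -8
STORE 0 : -8 -8
SWAP    : -8 -8
ADD     : -16
PUSH 3  : -16 3
DUP     : -16 3 3
ROT     : 3 3 -16
STORE 1 : 3 3
STORE 0 : 3
DUP     : 3 3
EQ      : 1
DUP     : 1 1
PUSH 62 : 1 1 62
ROT     : 1 62 1
STORE 0 : 1 62
SWAP    : 62 1
PUSH -8 : 62 1 -8
MOD     : 62 1
NEG     : 62 -1
LOAD 0  : 62 -1 1
STORE 1 : 62 -1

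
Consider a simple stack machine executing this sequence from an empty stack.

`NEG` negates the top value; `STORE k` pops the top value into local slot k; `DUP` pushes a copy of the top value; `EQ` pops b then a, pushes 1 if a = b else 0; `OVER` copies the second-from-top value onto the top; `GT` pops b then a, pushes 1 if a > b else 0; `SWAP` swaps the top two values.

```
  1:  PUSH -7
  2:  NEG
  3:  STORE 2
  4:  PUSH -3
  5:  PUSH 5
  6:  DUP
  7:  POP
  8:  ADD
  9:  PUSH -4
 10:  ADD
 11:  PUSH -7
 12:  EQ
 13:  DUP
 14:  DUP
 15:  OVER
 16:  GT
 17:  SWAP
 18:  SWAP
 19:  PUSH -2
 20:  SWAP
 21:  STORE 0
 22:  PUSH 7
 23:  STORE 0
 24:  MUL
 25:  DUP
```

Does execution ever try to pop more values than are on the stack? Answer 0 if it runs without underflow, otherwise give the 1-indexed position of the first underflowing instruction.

PUSH -7  [-7]
NEG      [7]
STORE 2  []
PUSH -3  [-3]
PUSH 5   [-3, 5]
DUP      [-3, 5, 5]
POP      [-3, 5]
ADD      [2]
PUSH -4  [2, -4]
ADD      [-2]
PUSH -7  [-2, -7]
EQ       [0]
DUP      [0, 0]
DUP      [0, 0, 0]
OVER     [0, 0, 0, 0]
GT       [0, 0, 0]
SWAP     [0, 0, 0]
SWAP     [0, 0, 0]
PUSH -2  [0, 0, 0, -2]
SWAP     [0, 0, -2, 0]
STORE 0  [0, 0, -2]
PUSH 7   [0, 0, -2, 7]
STORE 0  [0, 0, -2]
MUL      [0, 0]
DUP      [0, 0, 0]

0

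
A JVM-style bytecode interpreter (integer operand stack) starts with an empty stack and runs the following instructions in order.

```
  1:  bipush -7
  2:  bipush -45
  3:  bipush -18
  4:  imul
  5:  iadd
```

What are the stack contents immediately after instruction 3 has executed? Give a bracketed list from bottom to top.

[-7, -45, -18]

bipush -7  : -7
bipush -45 : -7 -45
bipush -18 : -7 -45 -18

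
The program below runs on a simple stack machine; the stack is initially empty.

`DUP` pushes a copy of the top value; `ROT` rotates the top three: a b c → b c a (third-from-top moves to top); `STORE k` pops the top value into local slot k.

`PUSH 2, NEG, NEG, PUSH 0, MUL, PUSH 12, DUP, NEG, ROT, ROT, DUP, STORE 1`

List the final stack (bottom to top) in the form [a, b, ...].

PUSH 2  → 2
NEG     → -2
NEG     → 2
PUSH 0  → 2 0
MUL     → 0
PUSH 12 → 0 12
DUP     → 0 12 12
NEG     → 0 12 -12
ROT     → 12 -12 0
ROT     → -12 0 12
DUP     → -12 0 12 12
STORE 1 → -12 0 12

[-12, 0, 12]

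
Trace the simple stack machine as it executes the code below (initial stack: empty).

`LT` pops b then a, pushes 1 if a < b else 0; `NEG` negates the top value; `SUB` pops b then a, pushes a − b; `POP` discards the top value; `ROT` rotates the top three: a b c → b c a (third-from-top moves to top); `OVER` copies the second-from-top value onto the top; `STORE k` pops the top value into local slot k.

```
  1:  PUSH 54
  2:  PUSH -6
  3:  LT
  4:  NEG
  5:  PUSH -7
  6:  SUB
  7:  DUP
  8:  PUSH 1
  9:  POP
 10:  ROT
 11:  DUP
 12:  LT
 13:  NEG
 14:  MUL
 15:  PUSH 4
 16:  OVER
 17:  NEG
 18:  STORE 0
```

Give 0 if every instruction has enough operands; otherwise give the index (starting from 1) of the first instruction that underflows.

PUSH 54 → 54
PUSH -6 → 54 -6
LT      → 0
NEG     → 0
PUSH -7 → 0 -7
SUB     → 7
DUP     → 7 7
PUSH 1  → 7 7 1
POP     → 7 7
ROT  — needs 3 operands, stack has 2 → underflow

10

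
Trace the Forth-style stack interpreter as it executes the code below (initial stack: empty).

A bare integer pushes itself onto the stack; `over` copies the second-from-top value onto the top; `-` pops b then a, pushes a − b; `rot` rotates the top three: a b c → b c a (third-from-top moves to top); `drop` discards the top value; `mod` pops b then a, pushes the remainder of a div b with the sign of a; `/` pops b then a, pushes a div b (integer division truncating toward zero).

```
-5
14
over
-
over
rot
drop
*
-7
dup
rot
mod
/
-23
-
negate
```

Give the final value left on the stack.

-5      -5
14      -5 14
over    -5 14 -5
-       -5 19
over    -5 19 -5
rot     19 -5 -5
drop    19 -5
*       -95
-7      -95 -7
dup     -95 -7 -7
rot     -7 -7 -95
mod     -7 -7
/       1
-23     1 -23
-       24
negate  -24

-24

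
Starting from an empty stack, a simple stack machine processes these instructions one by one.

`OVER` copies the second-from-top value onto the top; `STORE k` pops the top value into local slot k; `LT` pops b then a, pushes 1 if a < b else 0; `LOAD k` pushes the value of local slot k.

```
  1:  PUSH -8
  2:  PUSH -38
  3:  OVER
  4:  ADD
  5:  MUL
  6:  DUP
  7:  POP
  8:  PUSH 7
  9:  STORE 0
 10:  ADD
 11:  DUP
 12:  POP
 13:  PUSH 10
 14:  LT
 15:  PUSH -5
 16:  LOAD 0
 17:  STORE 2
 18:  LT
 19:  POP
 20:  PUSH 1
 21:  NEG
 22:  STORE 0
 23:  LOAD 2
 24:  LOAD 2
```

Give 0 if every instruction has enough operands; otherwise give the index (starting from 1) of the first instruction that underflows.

PUSH -8  : [-8]
PUSH -38 : [-8, -38]
OVER     : [-8, -38, -8]
ADD      : [-8, -46]
MUL      : [368]
DUP      : [368, 368]
POP      : [368]
PUSH 7   : [368, 7]
STORE 0  : [368]
ADD  — needs 2 operands, stack has 1 → underflow

10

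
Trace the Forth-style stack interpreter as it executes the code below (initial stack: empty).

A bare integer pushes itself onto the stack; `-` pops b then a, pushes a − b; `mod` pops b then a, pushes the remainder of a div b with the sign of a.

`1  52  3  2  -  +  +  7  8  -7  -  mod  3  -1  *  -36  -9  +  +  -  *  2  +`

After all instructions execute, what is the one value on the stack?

2972

1    [1]
52   [1, 52]
3    [1, 52, 3]
2    [1, 52, 3, 2]
-    [1, 52, 1]
+    [1, 53]
+    [54]
7    [54, 7]
8    [54, 7, 8]
-7   [54, 7, 8, -7]
-    [54, 7, 15]
mod  [54, 7]
3    [54, 7, 3]
-1   [54, 7, 3, -1]
*    [54, 7, -3]
-36  [54, 7, -3, -36]
-9   [54, 7, -3, -36, -9]
+    [54, 7, -3, -45]
+    [54, 7, -48]
-    [54, 55]
*    [2970]
2    [2970, 2]
+    [2972]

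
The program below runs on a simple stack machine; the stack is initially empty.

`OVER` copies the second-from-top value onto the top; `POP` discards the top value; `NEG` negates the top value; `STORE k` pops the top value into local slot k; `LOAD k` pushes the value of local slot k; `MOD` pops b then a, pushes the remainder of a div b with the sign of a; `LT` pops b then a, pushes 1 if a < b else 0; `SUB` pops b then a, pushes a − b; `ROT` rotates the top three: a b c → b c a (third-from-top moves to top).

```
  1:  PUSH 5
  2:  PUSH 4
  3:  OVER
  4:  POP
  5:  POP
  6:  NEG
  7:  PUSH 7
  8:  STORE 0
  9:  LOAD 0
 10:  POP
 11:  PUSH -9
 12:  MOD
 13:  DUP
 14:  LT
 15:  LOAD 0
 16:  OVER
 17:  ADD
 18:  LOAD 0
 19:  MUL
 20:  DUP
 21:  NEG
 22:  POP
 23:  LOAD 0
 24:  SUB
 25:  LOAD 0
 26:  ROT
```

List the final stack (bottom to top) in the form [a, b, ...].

PUSH 5  : 5
PUSH 4  : 5 4
OVER    : 5 4 5
POP     : 5 4
POP     : 5
NEG     : -5
PUSH 7  : -5 7
STORE 0 : -5
LOAD 0  : -5 7
POP     : -5
PUSH -9 : -5 -9
MOD     : -5
DUP     : -5 -5
LT      : 0
LOAD 0  : 0 7
OVER    : 0 7 0
ADD     : 0 7
LOAD 0  : 0 7 7
MUL     : 0 49
DUP     : 0 49 49
NEG     : 0 49 -49
POP     : 0 49
LOAD 0  : 0 49 7
SUB     : 0 42
LOAD 0  : 0 42 7
ROT     : 42 7 0

[42, 7, 0]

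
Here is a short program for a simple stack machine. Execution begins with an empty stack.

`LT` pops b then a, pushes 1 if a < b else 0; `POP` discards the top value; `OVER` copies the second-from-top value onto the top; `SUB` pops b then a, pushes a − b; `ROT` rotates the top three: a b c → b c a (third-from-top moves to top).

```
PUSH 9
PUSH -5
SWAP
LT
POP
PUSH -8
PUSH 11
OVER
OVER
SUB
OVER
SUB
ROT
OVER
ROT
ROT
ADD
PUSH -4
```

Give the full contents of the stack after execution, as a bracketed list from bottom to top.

PUSH 9  : [9]
PUSH -5 : [9, -5]
SWAP    : [-5, 9]
LT      : [1]
POP     : []
PUSH -8 : [-8]
PUSH 11 : [-8, 11]
OVER    : [-8, 11, -8]
OVER    : [-8, 11, -8, 11]
SUB     : [-8, 11, -19]
OVER    : [-8, 11, -19, 11]
SUB     : [-8, 11, -30]
ROT     : [11, -30, -8]
OVER    : [11, -30, -8, -30]
ROT     : [11, -8, -30, -30]
ROT     : [11, -30, -30, -8]
ADD     : [11, -30, -38]
PUSH -4 : [11, -30, -38, -4]

[11, -30, -38, -4]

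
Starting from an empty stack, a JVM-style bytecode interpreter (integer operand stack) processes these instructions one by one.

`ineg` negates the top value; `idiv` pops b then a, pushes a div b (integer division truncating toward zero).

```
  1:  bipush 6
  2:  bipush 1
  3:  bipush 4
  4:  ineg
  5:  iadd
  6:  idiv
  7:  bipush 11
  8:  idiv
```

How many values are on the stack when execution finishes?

1

bipush 6  : 6
bipush 1  : 6 1
bipush 4  : 6 1 4
ineg      : 6 1 -4
iadd      : 6 -3
idiv      : -2
bipush 11 : -2 11
idiv      : 0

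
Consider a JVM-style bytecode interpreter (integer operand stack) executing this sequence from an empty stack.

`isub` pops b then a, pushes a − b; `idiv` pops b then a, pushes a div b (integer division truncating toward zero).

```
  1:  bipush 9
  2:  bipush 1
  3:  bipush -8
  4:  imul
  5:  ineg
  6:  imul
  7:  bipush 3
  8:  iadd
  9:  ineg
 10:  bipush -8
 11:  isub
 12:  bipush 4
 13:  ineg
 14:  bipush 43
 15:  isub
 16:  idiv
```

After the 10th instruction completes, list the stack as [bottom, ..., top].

[-75, -8]

bipush 9   [9]
bipush 1   [9, 1]
bipush -8  [9, 1, -8]
imul       [9, -8]
ineg       [9, 8]
imul       [72]
bipush 3   [72, 3]
iadd       [75]
ineg       [-75]
bipush -8  [-75, -8]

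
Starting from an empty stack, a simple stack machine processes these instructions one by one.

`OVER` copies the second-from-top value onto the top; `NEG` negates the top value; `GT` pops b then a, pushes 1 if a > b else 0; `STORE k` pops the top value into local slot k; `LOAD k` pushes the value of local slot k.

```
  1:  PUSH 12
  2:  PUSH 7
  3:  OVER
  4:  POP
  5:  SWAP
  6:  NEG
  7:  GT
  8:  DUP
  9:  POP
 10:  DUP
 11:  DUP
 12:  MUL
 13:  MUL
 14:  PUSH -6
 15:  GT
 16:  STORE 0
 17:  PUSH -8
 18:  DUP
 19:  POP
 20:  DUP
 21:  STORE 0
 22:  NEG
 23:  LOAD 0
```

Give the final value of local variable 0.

PUSH 12  [12]
PUSH 7   [12, 7]
OVER     [12, 7, 12]
POP      [12, 7]
SWAP     [7, 12]
NEG      [7, -12]
GT       [1]
DUP      [1, 1]
POP      [1]
DUP      [1, 1]
DUP      [1, 1, 1]
MUL      [1, 1]
MUL      [1]
PUSH -6  [1, -6]
GT       [1]
STORE 0  []
PUSH -8  [-8]
DUP      [-8, -8]
POP      [-8]
DUP      [-8, -8]
STORE 0  [-8]
NEG      [8]
LOAD 0   [8, -8]

-8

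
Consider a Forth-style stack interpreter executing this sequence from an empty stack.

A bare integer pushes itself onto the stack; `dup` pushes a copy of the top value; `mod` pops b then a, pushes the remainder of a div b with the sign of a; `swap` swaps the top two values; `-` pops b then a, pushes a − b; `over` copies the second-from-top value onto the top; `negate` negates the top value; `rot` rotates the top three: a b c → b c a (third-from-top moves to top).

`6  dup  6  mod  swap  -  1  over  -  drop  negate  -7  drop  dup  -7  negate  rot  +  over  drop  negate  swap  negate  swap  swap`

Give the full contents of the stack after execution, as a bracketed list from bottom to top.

[-13, -6]

6      → [6]
dup    → [6, 6]
6      → [6, 6, 6]
mod    → [6, 0]
swap   → [0, 6]
-      → [-6]
1      → [-6, 1]
over   → [-6, 1, -6]
-      → [-6, 7]
drop   → [-6]
negate → [6]
-7     → [6, -7]
drop   → [6]
dup    → [6, 6]
-7     → [6, 6, -7]
negate → [6, 6, 7]
rot    → [6, 7, 6]
+      → [6, 13]
over   → [6, 13, 6]
drop   → [6, 13]
negate → [6, -13]
swap   → [-13, 6]
negate → [-13, -6]
swap   → [-6, -13]
swap   → [-13, -6]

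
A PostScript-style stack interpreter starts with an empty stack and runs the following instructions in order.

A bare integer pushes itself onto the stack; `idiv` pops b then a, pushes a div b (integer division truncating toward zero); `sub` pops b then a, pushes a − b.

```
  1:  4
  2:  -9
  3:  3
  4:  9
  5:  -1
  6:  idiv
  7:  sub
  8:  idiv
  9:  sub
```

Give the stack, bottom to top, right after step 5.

4   [4]
-9  [4, -9]
3   [4, -9, 3]
9   [4, -9, 3, 9]
-1  [4, -9, 3, 9, -1]

[4, -9, 3, 9, -1]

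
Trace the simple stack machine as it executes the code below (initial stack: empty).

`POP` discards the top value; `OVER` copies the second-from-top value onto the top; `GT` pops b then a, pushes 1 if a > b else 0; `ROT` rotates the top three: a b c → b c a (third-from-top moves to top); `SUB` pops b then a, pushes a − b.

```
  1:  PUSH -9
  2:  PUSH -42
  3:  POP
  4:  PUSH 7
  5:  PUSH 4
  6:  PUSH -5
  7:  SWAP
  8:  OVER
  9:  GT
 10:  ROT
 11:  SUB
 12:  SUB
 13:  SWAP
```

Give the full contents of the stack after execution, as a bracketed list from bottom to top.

[1, -9]

PUSH -9  -> -9
PUSH -42 -> -9 -42
POP      -> -9
PUSH 7   -> -9 7
PUSH 4   -> -9 7 4
PUSH -5  -> -9 7 4 -5
SWAP     -> -9 7 -5 4
OVER     -> -9 7 -5 4 -5
GT       -> -9 7 -5 1
ROT      -> -9 -5 1 7
SUB      -> -9 -5 -6
SUB      -> -9 1
SWAP     -> 1 -9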